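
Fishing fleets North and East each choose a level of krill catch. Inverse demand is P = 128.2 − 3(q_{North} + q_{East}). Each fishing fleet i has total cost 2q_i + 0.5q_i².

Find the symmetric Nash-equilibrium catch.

12.62

Fishing fleet North's profit: π = q_{North}(128.2 − 3(q_{North} + q_{East})) − 2q_{North} − 0.5q_{North}².
∂π/∂q_{North} = 126.2 − 7q_{North} − 3q_{East} = 0, so q_{North} = 631/35 − (3/7)q_{East}.
The game is symmetric, so in equilibrium q_{East} = q_{North}: the reaction function gives (10/7)q_{North} = 631/35, hence q_{North} = 12.62.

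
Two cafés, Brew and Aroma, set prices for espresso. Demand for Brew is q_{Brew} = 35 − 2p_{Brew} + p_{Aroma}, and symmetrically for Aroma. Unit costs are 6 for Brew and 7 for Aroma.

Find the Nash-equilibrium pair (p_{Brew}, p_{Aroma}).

Brew's profit: π = (p_{Brew} − 6)(35 − 2p_{Brew} + p_{Aroma}).
∂π/∂p_{Brew} = 47 − 4p_{Brew} + p_{Aroma} = 0 ⇒ p_{Brew} = 11.75 + 0.25p_{Aroma}.
Similarly p_{Aroma} = 12.25 + 0.25p_{Brew}.
Solving the two reaction functions simultaneously: (1 − (0.25)(0.25))p_{Brew} = 11.75 + 0.25·12.25, so 0.9375p_{Brew} = 14.8125 and p_{Brew} = 15.8.
Then p_{Aroma} = 12.25 + 0.25·15.8 = 16.2.

15.8, 16.2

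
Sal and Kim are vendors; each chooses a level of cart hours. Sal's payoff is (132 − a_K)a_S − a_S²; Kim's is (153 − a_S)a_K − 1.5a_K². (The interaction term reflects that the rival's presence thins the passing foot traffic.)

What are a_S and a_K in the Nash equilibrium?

Expanding Sal's payoff: 132a_S − a_Ka_S − a_S².
∂π/∂a_S = 132 − a_K − 2a_S = 0, so a_S = 66 − 0.5a_K.
Likewise for Kim: a_K = 51 − (1/3)a_S.
Plugging a_K into Sal's best response: a_S = 66 − 0.5(51 − (1/3)a_S) ⇒ (5/6)a_S = 40.5, so a_S = 48.6.
Then a_K = 51 − (1/3)·48.6 = 34.8.

48.6, 34.8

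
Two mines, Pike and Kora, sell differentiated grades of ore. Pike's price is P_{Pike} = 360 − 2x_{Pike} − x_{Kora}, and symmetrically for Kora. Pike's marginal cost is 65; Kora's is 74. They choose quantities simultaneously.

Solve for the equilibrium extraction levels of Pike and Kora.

Mine Pike's profit: π = x_{Pike}(360 − 2x_{Pike} − x_{Kora}) − 65x_{Pike}.
∂π/∂x_{Pike} = 295 − 4x_{Pike} − x_{Kora} = 0 ⇒ x_{Pike} = 73.75 − 0.25x_{Kora}.
Similarly x_{Kora} = 71.5 − 0.25x_{Pike}.
Plugging x_{Kora} into Pike's best response: x_{Pike} = 73.75 − 0.25(71.5 − 0.25x_{Pike}) ⇒ 0.9375x_{Pike} = 55.875, so x_{Pike} = 59.6.
Then x_{Kora} = 71.5 − 0.25·59.6 = 56.6.

59.6, 56.6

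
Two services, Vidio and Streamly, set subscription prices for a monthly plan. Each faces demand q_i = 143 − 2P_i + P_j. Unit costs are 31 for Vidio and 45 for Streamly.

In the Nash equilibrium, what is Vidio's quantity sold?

Vidio's profit: π = (P_{Vidio} − 31)(143 − 2P_{Vidio} + P_{Streamly}).
∂π/∂P_{Vidio} = 205 − 4P_{Vidio} + P_{Streamly} = 0 ⇒ P_{Vidio} = 51.25 + 0.25P_{Streamly}.
Similarly P_{Streamly} = 58.25 + 0.25P_{Vidio}.
Substituting the second reaction function into the first: P_{Vidio} = 51.25 + 0.25(58.25 + 0.25P_{Vidio}), which gives 0.9375P_{Vidio} = 65.8125 ⇒ P_{Vidio} = 70.2.
Then P_{Streamly} = 58.25 + 0.25·70.2 = 75.8.
q_{Vidio} = 143 − 2·70.2 + 75.8 = 78.4.

78.4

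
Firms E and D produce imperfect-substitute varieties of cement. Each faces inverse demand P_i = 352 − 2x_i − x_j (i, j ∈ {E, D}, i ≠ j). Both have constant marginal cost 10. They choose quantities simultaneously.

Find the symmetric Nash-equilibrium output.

68.4

Firm E's profit: π = x_E(352 − 2x_E − x_D) − 10x_E.
∂π/∂x_E = 342 − 4x_E − x_D = 0 ⇒ x_E = 85.5 − 0.25x_D.
The game is symmetric, so in equilibrium x_D = x_E: the reaction function gives 1.25x_E = 85.5, hence x_E = 68.4.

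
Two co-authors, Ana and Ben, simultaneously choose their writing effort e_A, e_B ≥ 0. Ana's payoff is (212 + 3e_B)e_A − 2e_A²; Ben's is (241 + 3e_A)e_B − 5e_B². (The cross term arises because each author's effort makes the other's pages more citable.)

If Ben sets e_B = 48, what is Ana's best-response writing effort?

Expanding Ana's payoff: 212e_A + 3e_Be_A − 2e_A².
∂π/∂e_A = 212 + 3e_B − 4e_A = 0, so e_A = 53 + 0.75e_B.
At e_B = 48: e_A = 53 + 0.75·48 = 89.

89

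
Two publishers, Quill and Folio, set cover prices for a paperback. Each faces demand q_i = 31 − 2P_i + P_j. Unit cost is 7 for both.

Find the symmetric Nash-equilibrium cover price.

Quill's profit: π = (P_{Quill} − 7)(31 − 2P_{Quill} + P_{Folio}).
∂π/∂P_{Quill} = 45 − 4P_{Quill} + P_{Folio} = 0 ⇒ P_{Quill} = 11.25 + 0.25P_{Folio}.
Setting P_{Quill} = P_{Folio} in the reaction function: P_{Quill} = 11.25 + 0.25P_{Quill}, so P_{Quill} = 11.25 / 0.75 = 15.

15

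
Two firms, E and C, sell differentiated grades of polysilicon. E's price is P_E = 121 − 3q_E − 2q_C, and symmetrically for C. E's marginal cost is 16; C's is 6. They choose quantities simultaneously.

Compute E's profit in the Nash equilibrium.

Firm E's profit: π = q_E(121 − 3q_E − 2q_C) − 16q_E.
∂π/∂q_E = 105 − 6q_E − 2q_C = 0 ⇒ q_E = 17.5 − (1/3)q_C.
Similarly q_C = 115/6 − (1/3)q_E.
Substituting the second reaction function into the first: q_E = 17.5 − (1/3)(115/6 − (1/3)q_E), which gives (8/9)q_E = 100/9 ⇒ q_E = 12.5.
Then q_C = 115/6 − (1/3)·12.5 = 15.
P_E = 121 − 3·12.5 − 2·15 = 53.5.
Profit = (53.5 − 16)·12.5 = 468.75.

468.75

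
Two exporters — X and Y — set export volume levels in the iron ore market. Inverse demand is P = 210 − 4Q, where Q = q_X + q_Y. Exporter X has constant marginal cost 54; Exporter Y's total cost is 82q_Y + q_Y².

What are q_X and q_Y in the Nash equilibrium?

16.375, 6.25

Exporter X's profit: π = q_X(210 − 4(q_X + q_Y)) − 54q_X.
∂π/∂q_X = 156 − 8q_X − 4q_Y = 0, so q_X = 19.5 − 0.5q_Y.
For Y: ∂π/∂q_Y = 128 − 10q_Y − 4q_X = 0 ⇒ q_Y = 12.8 − 0.4q_X.
Plugging q_Y into X's best response: q_X = 19.5 − 0.5(12.8 − 0.4q_X) ⇒ 0.8q_X = 13.1, so q_X = 16.375.
Then q_Y = 12.8 − 0.4·16.375 = 6.25.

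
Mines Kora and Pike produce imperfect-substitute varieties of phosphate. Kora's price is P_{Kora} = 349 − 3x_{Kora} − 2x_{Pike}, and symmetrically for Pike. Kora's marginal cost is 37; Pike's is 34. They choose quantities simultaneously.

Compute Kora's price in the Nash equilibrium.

153.4375

Mine Kora's profit: π = x_{Kora}(349 − 3x_{Kora} − 2x_{Pike}) − 37x_{Kora}.
∂π/∂x_{Kora} = 312 − 6x_{Kora} − 2x_{Pike} = 0 ⇒ x_{Kora} = 52 − (1/3)x_{Pike}.
Similarly x_{Pike} = 52.5 − (1/3)x_{Kora}.
Plugging x_{Pike} into Kora's best response: x_{Kora} = 52 − (1/3)(52.5 − (1/3)x_{Kora}) ⇒ (8/9)x_{Kora} = 34.5, so x_{Kora} = 38.8125.
Then x_{Pike} = 52.5 − (1/3)·38.8125 = 39.5625.
P_{Kora} = 349 − 3·38.8125 − 2·39.5625 = 153.4375.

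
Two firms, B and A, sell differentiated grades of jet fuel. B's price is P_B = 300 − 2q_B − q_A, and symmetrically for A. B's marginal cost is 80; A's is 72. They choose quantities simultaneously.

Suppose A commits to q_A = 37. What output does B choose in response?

45.75

Firm B's profit: π = q_B(300 − 2q_B − q_A) − 80q_B.
∂π/∂q_B = 220 − 4q_B − q_A = 0 ⇒ q_B = 55 − 0.25q_A.
At q_A = 37: q_B = 55 − 0.25·37 = 45.75.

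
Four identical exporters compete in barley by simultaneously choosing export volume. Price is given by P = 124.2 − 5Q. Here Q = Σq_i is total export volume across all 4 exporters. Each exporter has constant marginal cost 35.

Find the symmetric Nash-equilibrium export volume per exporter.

A representative exporter's profit is π_i = q_i(124.2 − 5Q) − 35q_i, with Q = q_i + Σ_{j≠i} q_j.
First-order condition: 89.2 − 10q_i − 5Σ_{j≠i} q_j = 0.
Imposing symmetry (q_j = q for all j) turns Σ_{j≠i} q_j into 3q, so 89.2 = 25q and q = 3.568.

3.568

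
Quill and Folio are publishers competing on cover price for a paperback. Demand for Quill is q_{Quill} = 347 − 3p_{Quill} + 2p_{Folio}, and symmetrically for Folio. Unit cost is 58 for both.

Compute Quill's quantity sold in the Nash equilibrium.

216.75

Quill's profit: π = (p_{Quill} − 58)(347 − 3p_{Quill} + 2p_{Folio}).
∂π/∂p_{Quill} = 521 − 6p_{Quill} + 2p_{Folio} = 0 ⇒ p_{Quill} = 521/6 + (1/3)p_{Folio}.
By symmetry p_{Folio} = p_{Quill}; substituting into the reaction function, (2/3)p_{Quill} = 521/6 and p_{Quill} = 130.25.
q_{Quill} = 347 − 3·130.25 + 2·130.25 = 216.75.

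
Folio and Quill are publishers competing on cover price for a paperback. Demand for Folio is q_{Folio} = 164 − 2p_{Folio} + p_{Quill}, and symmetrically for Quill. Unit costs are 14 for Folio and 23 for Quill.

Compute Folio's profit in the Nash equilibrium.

Folio's profit: π = (p_{Folio} − 14)(164 − 2p_{Folio} + p_{Quill}).
∂π/∂p_{Folio} = 192 − 4p_{Folio} + p_{Quill} = 0 ⇒ p_{Folio} = 48 + 0.25p_{Quill}.
Similarly p_{Quill} = 52.5 + 0.25p_{Folio}.
Plugging p_{Quill} into Folio's best response: p_{Folio} = 48 + 0.25(52.5 + 0.25p_{Folio}) ⇒ 0.9375p_{Folio} = 61.125, so p_{Folio} = 65.2.
Then p_{Quill} = 52.5 + 0.25·65.2 = 68.8.
q_{Folio} = 164 − 2·65.2 + 68.8 = 102.4.
Profit = (65.2 − 14)·102.4 = 5242.88.

5242.88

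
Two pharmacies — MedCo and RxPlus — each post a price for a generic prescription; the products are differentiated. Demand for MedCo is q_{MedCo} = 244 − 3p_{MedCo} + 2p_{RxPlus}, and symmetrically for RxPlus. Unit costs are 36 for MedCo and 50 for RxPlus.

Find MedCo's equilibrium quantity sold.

163.875

MedCo's profit: π = (p_{MedCo} − 36)(244 − 3p_{MedCo} + 2p_{RxPlus}).
∂π/∂p_{MedCo} = 352 − 6p_{MedCo} + 2p_{RxPlus} = 0 ⇒ p_{MedCo} = 176/3 + (1/3)p_{RxPlus}.
Similarly p_{RxPlus} = 197/3 + (1/3)p_{MedCo}.
Solving the two reaction functions simultaneously: (1 − (1/3)(1/3))p_{MedCo} = 176/3 + (1/3)·(197/3), so (8/9)p_{MedCo} = 725/9 and p_{MedCo} = 90.625.
Then p_{RxPlus} = 197/3 + (1/3)·90.625 = 95.875.
q_{MedCo} = 244 − 3·90.625 + 2·95.875 = 163.875.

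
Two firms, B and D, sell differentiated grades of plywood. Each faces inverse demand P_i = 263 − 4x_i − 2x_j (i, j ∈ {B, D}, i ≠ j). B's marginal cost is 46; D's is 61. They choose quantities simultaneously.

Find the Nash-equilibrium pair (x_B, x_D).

22.2, 19.7

Firm B's profit: π = x_B(263 − 4x_B − 2x_D) − 46x_B.
∂π/∂x_B = 217 − 8x_B − 2x_D = 0 ⇒ x_B = 27.125 − 0.25x_D.
Similarly x_D = 25.25 − 0.25x_B.
Substituting the second reaction function into the first: x_B = 27.125 − 0.25(25.25 − 0.25x_B), which gives 0.9375x_B = 20.8125 ⇒ x_B = 22.2.
Then x_D = 25.25 − 0.25·22.2 = 19.7.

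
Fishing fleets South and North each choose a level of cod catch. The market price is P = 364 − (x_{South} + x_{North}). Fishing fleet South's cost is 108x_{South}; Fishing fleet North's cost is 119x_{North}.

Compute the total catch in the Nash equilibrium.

167

Fishing fleet South's profit: π = x_{South}(364 − (x_{South} + x_{North})) − 108x_{South}.
∂π/∂x_{South} = 256 − 2x_{South} − x_{North} = 0, so x_{South} = 128 − 0.5x_{North}.
By the same steps for North: x_{North} = 122.5 − 0.5x_{South}.
Substituting the second reaction function into the first: x_{South} = 128 − 0.5(122.5 − 0.5x_{South}), which gives 0.75x_{South} = 66.75 ⇒ x_{South} = 89.
Then x_{North} = 122.5 − 0.5·89 = 78.
Total catch: 89 + 78 = 167.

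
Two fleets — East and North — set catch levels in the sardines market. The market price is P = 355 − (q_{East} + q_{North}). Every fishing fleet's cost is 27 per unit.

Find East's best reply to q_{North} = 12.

Fishing fleet East's profit: π = q_{East}(355 − (q_{East} + q_{North})) − 27q_{East}.
∂π/∂q_{East} = 328 − 2q_{East} − q_{North} = 0, so q_{East} = 164 − 0.5q_{North}.
At q_{North} = 12: q_{East} = 164 − 0.5·12 = 158.

158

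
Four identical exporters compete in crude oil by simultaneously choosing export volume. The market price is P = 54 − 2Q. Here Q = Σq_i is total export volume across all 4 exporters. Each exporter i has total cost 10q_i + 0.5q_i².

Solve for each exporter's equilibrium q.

4

A representative exporter's profit is π_i = q_i(54 − 2Q) − 10q_i − 0.5q_i², with Q = q_i + Σ_{j≠i} q_j.
First-order condition: 44 − 5q_i − 2Σ_{j≠i} q_j = 0.
With identical exporters, set every q_j = q: then 44 − 5q − 6q = 0, i.e. q = 44/11 = 4.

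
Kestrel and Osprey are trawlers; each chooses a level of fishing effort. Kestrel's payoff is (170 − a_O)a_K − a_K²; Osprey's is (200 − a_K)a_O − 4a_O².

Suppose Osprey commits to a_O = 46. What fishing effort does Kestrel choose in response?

62

Expanding Kestrel's payoff: 170a_K − a_Oa_K − a_K².
∂π/∂a_K = 170 − a_O − 2a_K = 0, so a_K = 85 − 0.5a_O.
At a_O = 46: a_K = 85 − 0.5·46 = 62.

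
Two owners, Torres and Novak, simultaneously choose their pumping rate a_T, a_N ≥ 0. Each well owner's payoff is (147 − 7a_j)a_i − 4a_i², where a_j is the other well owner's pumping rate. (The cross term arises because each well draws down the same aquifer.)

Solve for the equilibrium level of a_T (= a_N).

Torres's payoff is (147 − 7a_N)a_T − 4a_T².
∂π/∂a_T = 147 − 7a_N − 8a_T = 0, so a_T = 18.375 − 0.875a_N.
The game is symmetric, so in equilibrium a_N = a_T: the reaction function gives 1.875a_T = 18.375, hence a_T = 9.8.

9.8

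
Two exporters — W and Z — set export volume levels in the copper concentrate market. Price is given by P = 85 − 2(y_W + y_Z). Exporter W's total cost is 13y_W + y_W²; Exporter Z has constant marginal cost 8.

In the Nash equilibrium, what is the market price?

39.8

Exporter W's profit: π = y_W(85 − 2(y_W + y_Z)) − 13y_W − y_W².
∂π/∂y_W = 72 − 6y_W − 2y_Z = 0, so y_W = 12 − (1/3)y_Z.
For Z: ∂π/∂y_Z = 77 − 4y_Z − 2y_W = 0 ⇒ y_Z = 19.25 − 0.5y_W.
Solving the two reaction functions simultaneously: (1 − (−1/3)(−0.5))y_W = 12 − (1/3)·19.25, so (5/6)y_W = 67/12 and y_W = 6.7.
Then y_Z = 19.25 − 0.5·6.7 = 15.9.
Equilibrium price: P = 85 − 2·22.6 = 39.8.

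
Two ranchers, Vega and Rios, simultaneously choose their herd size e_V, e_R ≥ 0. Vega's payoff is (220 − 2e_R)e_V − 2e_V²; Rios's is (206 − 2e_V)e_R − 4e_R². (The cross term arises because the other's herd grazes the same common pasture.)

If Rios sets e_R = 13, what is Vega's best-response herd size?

48.5

Expanding Vega's payoff: 220e_V − 2e_Re_V − 2e_V².
∂π/∂e_V = 220 − 2e_R − 4e_V = 0, so e_V = 55 − 0.5e_R.
At e_R = 13: e_V = 55 − 0.5·13 = 48.5.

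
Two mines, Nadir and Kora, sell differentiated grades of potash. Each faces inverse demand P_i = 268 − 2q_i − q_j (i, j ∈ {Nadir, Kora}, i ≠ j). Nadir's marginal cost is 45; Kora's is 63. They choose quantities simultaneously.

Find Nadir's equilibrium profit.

Mine Nadir's profit: π = q_{Nadir}(268 − 2q_{Nadir} − q_{Kora}) − 45q_{Nadir}.
∂π/∂q_{Nadir} = 223 − 4q_{Nadir} − q_{Kora} = 0 ⇒ q_{Nadir} = 55.75 − 0.25q_{Kora}.
Similarly q_{Kora} = 51.25 − 0.25q_{Nadir}.
Solving the two reaction functions simultaneously: (1 − (−0.25)(−0.25))q_{Nadir} = 55.75 − 0.25·51.25, so 0.9375q_{Nadir} = 42.9375 and q_{Nadir} = 45.8.
Then q_{Kora} = 51.25 − 0.25·45.8 = 39.8.
P_{Nadir} = 268 − 2·45.8 − 39.8 = 136.6.
Profit = (136.6 − 45)·45.8 = 4195.28.

4195.28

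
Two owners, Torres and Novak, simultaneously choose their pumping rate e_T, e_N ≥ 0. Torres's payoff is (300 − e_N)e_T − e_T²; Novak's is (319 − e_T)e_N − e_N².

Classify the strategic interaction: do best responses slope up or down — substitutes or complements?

Expanding Torres's payoff: 300e_T − e_Ne_T − e_T².
∂π/∂e_T = 300 − e_N − 2e_T = 0, so e_T = 150 − 0.5e_N.
The best-response slope de_T/de_N = −0.5 < 0: the reaction function is downward-sloping, so the choices are strategic substitutes.

strategic substitutes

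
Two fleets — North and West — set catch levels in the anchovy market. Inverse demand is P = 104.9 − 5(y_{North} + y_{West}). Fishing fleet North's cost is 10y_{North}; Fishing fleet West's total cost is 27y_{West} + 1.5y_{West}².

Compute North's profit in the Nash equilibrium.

323.208

Fishing fleet North's profit: π = y_{North}(104.9 − 5(y_{North} + y_{West})) − 10y_{North}.
∂π/∂y_{North} = 94.9 − 10y_{North} − 5y_{West} = 0, so y_{North} = 9.49 − 0.5y_{West}.
For West: ∂π/∂y_{West} = 77.9 − 13y_{West} − 5y_{North} = 0 ⇒ y_{West} = 779/130 − (5/13)y_{North}.
Substituting the second reaction function into the first: y_{North} = 9.49 − 0.5(779/130 − (5/13)y_{North}), which gives (21/26)y_{North} = 4221/650 ⇒ y_{North} = 8.04.
Then y_{West} = 779/130 − (5/13)·8.04 = 2.9.
Price P = 104.9 − 5·10.94 = 50.2.
North's profit: (50.2 − 10)·8.04 = 323.208.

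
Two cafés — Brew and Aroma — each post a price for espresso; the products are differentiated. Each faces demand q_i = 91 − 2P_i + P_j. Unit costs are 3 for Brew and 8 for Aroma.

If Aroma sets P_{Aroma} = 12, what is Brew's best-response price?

27.25

Brew's profit: π = (P_{Brew} − 3)(91 − 2P_{Brew} + P_{Aroma}).
∂π/∂P_{Brew} = 97 − 4P_{Brew} + P_{Aroma} = 0 ⇒ P_{Brew} = 24.25 + 0.25P_{Aroma}.
At P_{Aroma} = 12: P_{Brew} = 24.25 + 0.25·12 = 27.25.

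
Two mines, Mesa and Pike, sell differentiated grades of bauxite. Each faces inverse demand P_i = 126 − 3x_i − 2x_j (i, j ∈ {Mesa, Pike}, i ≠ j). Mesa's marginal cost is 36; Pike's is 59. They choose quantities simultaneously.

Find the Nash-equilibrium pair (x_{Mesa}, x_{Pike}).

12.6875, 6.9375

Mine Mesa's profit: π = x_{Mesa}(126 − 3x_{Mesa} − 2x_{Pike}) − 36x_{Mesa}.
∂π/∂x_{Mesa} = 90 − 6x_{Mesa} − 2x_{Pike} = 0 ⇒ x_{Mesa} = 15 − (1/3)x_{Pike}.
Similarly x_{Pike} = 67/6 − (1/3)x_{Mesa}.
Substituting the second reaction function into the first: x_{Mesa} = 15 − (1/3)(67/6 − (1/3)x_{Mesa}), which gives (8/9)x_{Mesa} = 203/18 ⇒ x_{Mesa} = 12.6875.
Then x_{Pike} = 67/6 − (1/3)·12.6875 = 6.9375.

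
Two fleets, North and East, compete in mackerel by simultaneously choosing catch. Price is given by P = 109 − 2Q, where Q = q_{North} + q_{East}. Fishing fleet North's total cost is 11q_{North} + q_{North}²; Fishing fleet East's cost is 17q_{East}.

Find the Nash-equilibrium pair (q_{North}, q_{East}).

Fishing fleet North's profit: π = q_{North}(109 − 2(q_{North} + q_{East})) − 11q_{North} − q_{North}².
∂π/∂q_{North} = 98 − 6q_{North} − 2q_{East} = 0, so q_{North} = 49/3 − (1/3)q_{East}.
For East: ∂π/∂q_{East} = 92 − 4q_{East} − 2q_{North} = 0 ⇒ q_{East} = 23 − 0.5q_{North}.
Solving the two reaction functions simultaneously: (1 − (−1/3)(−0.5))q_{North} = 49/3 − (1/3)·23, so (5/6)q_{North} = 26/3 and q_{North} = 10.4.
Then q_{East} = 23 − 0.5·10.4 = 17.8.

10.4, 17.8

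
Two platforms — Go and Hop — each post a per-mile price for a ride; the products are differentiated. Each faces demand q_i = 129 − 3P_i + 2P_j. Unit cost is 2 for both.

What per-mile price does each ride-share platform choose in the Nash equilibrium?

33.75

Go's profit: π = (P_{Go} − 2)(129 − 3P_{Go} + 2P_{Hop}).
∂π/∂P_{Go} = 135 − 6P_{Go} + 2P_{Hop} = 0 ⇒ P_{Go} = 22.5 + (1/3)P_{Hop}.
The game is symmetric, so in equilibrium P_{Hop} = P_{Go}: the reaction function gives (2/3)P_{Go} = 22.5, hence P_{Go} = 33.75.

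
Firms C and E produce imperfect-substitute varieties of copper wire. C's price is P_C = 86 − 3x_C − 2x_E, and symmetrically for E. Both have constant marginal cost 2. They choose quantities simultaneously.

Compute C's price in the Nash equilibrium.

Firm C's profit: π = x_C(86 − 3x_C − 2x_E) − 2x_C.
∂π/∂x_C = 84 − 6x_C − 2x_E = 0 ⇒ x_C = 14 − (1/3)x_E.
Setting x_C = x_E in the reaction function: x_C = 14 − (1/3)x_C, so x_C = 14 / (4/3) = 10.5.
P_C = 86 − 3·10.5 − 2·10.5 = 33.5.

33.5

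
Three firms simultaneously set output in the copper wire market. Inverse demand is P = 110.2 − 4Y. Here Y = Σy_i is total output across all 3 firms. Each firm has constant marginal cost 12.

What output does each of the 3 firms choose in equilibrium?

6.1375

A representative firm's profit is π_i = y_i(110.2 − 4Y) − 12y_i, with Y = y_i + Σ_{j≠i} y_j.
First-order condition: 98.2 − 8y_i − 4Σ_{j≠i} y_j = 0.
Imposing symmetry (y_j = y for all j) turns Σ_{j≠i} y_j into 2y, so 98.2 = 16y and y = 6.1375.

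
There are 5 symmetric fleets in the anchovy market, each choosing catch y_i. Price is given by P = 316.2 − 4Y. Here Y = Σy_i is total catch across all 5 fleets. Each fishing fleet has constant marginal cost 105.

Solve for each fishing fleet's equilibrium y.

A representative fishing fleet's profit is π_i = y_i(316.2 − 4Y) − 105y_i, with Y = y_i + Σ_{j≠i} y_j.
First-order condition: 211.2 − 8y_i − 4Σ_{j≠i} y_j = 0.
In a symmetric equilibrium every fishing fleet chooses the same y, so Σ_{j≠i} y_j = 4y. The condition becomes 211.2 − 24y = 0, giving y = 211.2/24 = 8.8.

8.8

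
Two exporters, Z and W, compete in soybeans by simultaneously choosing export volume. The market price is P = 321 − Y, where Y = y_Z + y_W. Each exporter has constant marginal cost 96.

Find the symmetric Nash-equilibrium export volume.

75

Exporter Z's profit: π = y_Z(321 − (y_Z + y_W)) − 96y_Z.
∂π/∂y_Z = 225 − 2y_Z − y_W = 0, so y_Z = 112.5 − 0.5y_W.
The game is symmetric, so in equilibrium y_W = y_Z: the reaction function gives 1.5y_Z = 112.5, hence y_Z = 75.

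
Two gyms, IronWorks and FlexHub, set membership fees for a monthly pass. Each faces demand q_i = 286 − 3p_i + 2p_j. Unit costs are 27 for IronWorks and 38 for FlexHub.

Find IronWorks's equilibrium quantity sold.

200.4375

IronWorks's profit: π = (p_{IronWorks} − 27)(286 − 3p_{IronWorks} + 2p_{FlexHub}).
∂π/∂p_{IronWorks} = 367 − 6p_{IronWorks} + 2p_{FlexHub} = 0 ⇒ p_{IronWorks} = 367/6 + (1/3)p_{FlexHub}.
Similarly p_{FlexHub} = 200/3 + (1/3)p_{IronWorks}.
Solving the two reaction functions simultaneously: (1 − (1/3)(1/3))p_{IronWorks} = 367/6 + (1/3)·(200/3), so (8/9)p_{IronWorks} = 1501/18 and p_{IronWorks} = 93.8125.
Then p_{FlexHub} = 200/3 + (1/3)·93.8125 = 97.9375.
q_{IronWorks} = 286 − 3·93.8125 + 2·97.9375 = 200.4375.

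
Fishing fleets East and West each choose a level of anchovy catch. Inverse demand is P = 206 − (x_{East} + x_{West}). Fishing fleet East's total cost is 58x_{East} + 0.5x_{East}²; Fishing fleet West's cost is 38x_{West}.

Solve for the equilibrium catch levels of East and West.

Fishing fleet East's profit: π = x_{East}(206 − (x_{East} + x_{West})) − 58x_{East} − 0.5x_{East}².
∂π/∂x_{East} = 148 − 3x_{East} − x_{West} = 0, so x_{East} = 148/3 − (1/3)x_{West}.
For West: ∂π/∂x_{West} = 168 − 2x_{West} − x_{East} = 0 ⇒ x_{West} = 84 − 0.5x_{East}.
Solving the two reaction functions simultaneously: (1 − (−1/3)(−0.5))x_{East} = 148/3 − (1/3)·84, so (5/6)x_{East} = 64/3 and x_{East} = 25.6.
Then x_{West} = 84 − 0.5·25.6 = 71.2.

25.6, 71.2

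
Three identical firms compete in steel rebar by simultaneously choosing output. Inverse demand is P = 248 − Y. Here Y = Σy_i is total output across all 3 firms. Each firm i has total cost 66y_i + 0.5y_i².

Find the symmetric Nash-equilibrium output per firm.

36.4

A representative firm's profit is π_i = y_i(248 − Y) − 66y_i − 0.5y_i², with Y = y_i + Σ_{j≠i} y_j.
First-order condition: 182 − 3y_i − Σ_{j≠i} y_j = 0.
With identical firms, set every y_j = y: then 182 − 3y − 2y = 0, i.e. y = 182/5 = 36.4.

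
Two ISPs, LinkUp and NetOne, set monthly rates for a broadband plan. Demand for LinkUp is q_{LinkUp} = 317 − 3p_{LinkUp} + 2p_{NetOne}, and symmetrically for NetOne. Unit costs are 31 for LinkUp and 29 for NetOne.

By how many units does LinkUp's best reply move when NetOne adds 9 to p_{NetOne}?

3

LinkUp's profit: π = (p_{LinkUp} − 31)(317 − 3p_{LinkUp} + 2p_{NetOne}).
∂π/∂p_{LinkUp} = 410 − 6p_{LinkUp} + 2p_{NetOne} = 0 ⇒ p_{LinkUp} = 205/3 + (1/3)p_{NetOne}.
The reaction-function slope is 1/3, so a 9-unit rise in p_{NetOne} moves p_{LinkUp} by 1/3 × 9 = 3. LinkUp's best response rises — the actions are strategic complements.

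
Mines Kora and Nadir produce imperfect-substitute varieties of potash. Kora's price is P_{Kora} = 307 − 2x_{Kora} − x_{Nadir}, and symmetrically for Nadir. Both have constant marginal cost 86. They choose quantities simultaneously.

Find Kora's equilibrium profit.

Mine Kora's profit: π = x_{Kora}(307 − 2x_{Kora} − x_{Nadir}) − 86x_{Kora}.
∂π/∂x_{Kora} = 221 − 4x_{Kora} − x_{Nadir} = 0 ⇒ x_{Kora} = 55.25 − 0.25x_{Nadir}.
The game is symmetric, so in equilibrium x_{Nadir} = x_{Kora}: the reaction function gives 1.25x_{Kora} = 55.25, hence x_{Kora} = 44.2.
P_{Kora} = 307 − 2·44.2 − 44.2 = 174.4.
Profit = (174.4 − 86)·44.2 = 3907.28.

3907.28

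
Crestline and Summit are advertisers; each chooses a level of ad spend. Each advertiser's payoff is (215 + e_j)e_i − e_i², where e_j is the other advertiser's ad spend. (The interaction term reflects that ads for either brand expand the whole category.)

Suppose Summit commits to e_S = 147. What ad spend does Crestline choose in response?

Crestline's payoff is (215 + e_S)e_C − e_C².
∂π/∂e_C = 215 + e_S − 2e_C = 0, so e_C = 107.5 + 0.5e_S.
At e_S = 147: e_C = 107.5 + 0.5·147 = 181.

181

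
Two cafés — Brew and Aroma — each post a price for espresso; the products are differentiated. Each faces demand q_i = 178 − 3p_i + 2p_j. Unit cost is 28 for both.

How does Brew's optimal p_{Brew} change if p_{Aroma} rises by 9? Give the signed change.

Brew's profit: π = (p_{Brew} − 28)(178 − 3p_{Brew} + 2p_{Aroma}).
∂π/∂p_{Brew} = 262 − 6p_{Brew} + 2p_{Aroma} = 0 ⇒ p_{Brew} = 131/3 + (1/3)p_{Aroma}.
The reaction-function slope is 1/3, so a 9-unit rise in p_{Aroma} moves p_{Brew} by 1/3 × 9 = 3. Brew's best response rises — the actions are strategic complements.

3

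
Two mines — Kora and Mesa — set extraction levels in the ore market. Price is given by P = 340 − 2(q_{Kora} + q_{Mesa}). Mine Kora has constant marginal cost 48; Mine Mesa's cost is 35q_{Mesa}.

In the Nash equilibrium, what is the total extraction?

Mine Kora's profit: π = q_{Kora}(340 − 2(q_{Kora} + q_{Mesa})) − 48q_{Kora}.
∂π/∂q_{Kora} = 292 − 4q_{Kora} − 2q_{Mesa} = 0, so q_{Kora} = 73 − 0.5q_{Mesa}.
By the same steps for Mesa: q_{Mesa} = 76.25 − 0.5q_{Kora}.
Solving the two reaction functions simultaneously: (1 − (−0.5)(−0.5))q_{Kora} = 73 − 0.5·76.25, so 0.75q_{Kora} = 34.875 and q_{Kora} = 46.5.
Then q_{Mesa} = 76.25 − 0.5·46.5 = 53.
Total extraction: 46.5 + 53 = 99.5.

99.5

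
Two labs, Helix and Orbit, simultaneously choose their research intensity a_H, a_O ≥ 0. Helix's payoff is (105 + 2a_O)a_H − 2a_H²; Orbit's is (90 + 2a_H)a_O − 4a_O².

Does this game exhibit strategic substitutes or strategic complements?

Expanding Helix's payoff: 105a_H + 2a_Oa_H − 2a_H².
∂π/∂a_H = 105 + 2a_O − 4a_H = 0, so a_H = 26.25 + 0.5a_O.
The best-response slope da_H/da_O = 0.5 > 0: the reaction function is upward-sloping, so the choices are strategic complements.

strategic complements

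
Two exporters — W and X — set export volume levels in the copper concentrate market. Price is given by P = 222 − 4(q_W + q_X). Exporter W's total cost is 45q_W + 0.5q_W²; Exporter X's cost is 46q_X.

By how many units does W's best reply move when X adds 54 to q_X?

-24

Exporter W's profit: π = q_W(222 − 4(q_W + q_X)) − 45q_W − 0.5q_W².
∂π/∂q_W = 177 − 9q_W − 4q_X = 0, so q_W = 59/3 − (4/9)q_X.
The reaction-function slope is −4/9, so a 54-unit rise in q_X moves q_W by −4/9 × 54 = −24. W's best response falls — the actions are strategic substitutes.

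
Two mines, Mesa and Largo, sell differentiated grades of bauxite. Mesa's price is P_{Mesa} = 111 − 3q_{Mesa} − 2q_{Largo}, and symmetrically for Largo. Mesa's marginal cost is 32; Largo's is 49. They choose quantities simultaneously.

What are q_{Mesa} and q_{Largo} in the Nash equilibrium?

Mine Mesa's profit: π = q_{Mesa}(111 − 3q_{Mesa} − 2q_{Largo}) − 32q_{Mesa}.
∂π/∂q_{Mesa} = 79 − 6q_{Mesa} − 2q_{Largo} = 0 ⇒ q_{Mesa} = 79/6 − (1/3)q_{Largo}.
Similarly q_{Largo} = 31/3 − (1/3)q_{Mesa}.
Solving the two reaction functions simultaneously: (1 − (−1/3)(−1/3))q_{Mesa} = 79/6 − (1/3)·(31/3), so (8/9)q_{Mesa} = 175/18 and q_{Mesa} = 10.9375.
Then q_{Largo} = 31/3 − (1/3)·10.9375 = 6.6875.

10.9375, 6.6875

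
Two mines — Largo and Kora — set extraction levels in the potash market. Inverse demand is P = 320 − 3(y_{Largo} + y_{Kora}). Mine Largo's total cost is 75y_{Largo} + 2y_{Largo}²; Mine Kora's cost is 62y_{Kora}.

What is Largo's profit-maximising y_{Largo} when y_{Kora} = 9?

21.8

Mine Largo's profit: π = y_{Largo}(320 − 3(y_{Largo} + y_{Kora})) − 75y_{Largo} − 2y_{Largo}².
∂π/∂y_{Largo} = 245 − 10y_{Largo} − 3y_{Kora} = 0, so y_{Largo} = 24.5 − 0.3y_{Kora}.
At y_{Kora} = 9: y_{Largo} = 24.5 − 0.3·9 = 21.8.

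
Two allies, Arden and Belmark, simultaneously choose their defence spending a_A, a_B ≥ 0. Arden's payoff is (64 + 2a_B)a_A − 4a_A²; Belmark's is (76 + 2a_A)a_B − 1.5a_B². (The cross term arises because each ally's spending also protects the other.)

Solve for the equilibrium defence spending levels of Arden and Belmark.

17.2, 36.8

Expanding Arden's payoff: 64a_A + 2a_Ba_A − 4a_A².
∂π/∂a_A = 64 + 2a_B − 8a_A = 0, so a_A = 8 + 0.25a_B.
Likewise for Belmark: a_B = 76/3 + (2/3)a_A.
Substituting the second reaction function into the first: a_A = 8 + 0.25(76/3 + (2/3)a_A), which gives (5/6)a_A = 43/3 ⇒ a_A = 17.2.
Then a_B = 76/3 + (2/3)·17.2 = 36.8.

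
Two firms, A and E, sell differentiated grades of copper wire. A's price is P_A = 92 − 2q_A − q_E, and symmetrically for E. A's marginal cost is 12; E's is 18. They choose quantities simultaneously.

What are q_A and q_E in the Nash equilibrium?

Firm A's profit: π = q_A(92 − 2q_A − q_E) − 12q_A.
∂π/∂q_A = 80 − 4q_A − q_E = 0 ⇒ q_A = 20 − 0.25q_E.
Similarly q_E = 18.5 − 0.25q_A.
Plugging q_E into A's best response: q_A = 20 − 0.25(18.5 − 0.25q_A) ⇒ 0.9375q_A = 15.375, so q_A = 16.4.
Then q_E = 18.5 − 0.25·16.4 = 14.4.

16.4, 14.4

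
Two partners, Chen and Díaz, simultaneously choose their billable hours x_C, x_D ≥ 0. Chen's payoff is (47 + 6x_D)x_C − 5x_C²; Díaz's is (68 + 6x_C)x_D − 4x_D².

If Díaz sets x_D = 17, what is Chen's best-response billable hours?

Expanding Chen's payoff: 47x_C + 6x_Dx_C − 5x_C².
∂π/∂x_C = 47 + 6x_D − 10x_C = 0, so x_C = 4.7 + 0.6x_D.
At x_D = 17: x_C = 4.7 + 0.6·17 = 14.9.

14.9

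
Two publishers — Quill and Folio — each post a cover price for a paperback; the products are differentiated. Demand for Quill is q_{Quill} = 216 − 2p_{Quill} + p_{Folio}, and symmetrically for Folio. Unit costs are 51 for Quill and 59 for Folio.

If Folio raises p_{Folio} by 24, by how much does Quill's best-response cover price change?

6

Quill's profit: π = (p_{Quill} − 51)(216 − 2p_{Quill} + p_{Folio}).
∂π/∂p_{Quill} = 318 − 4p_{Quill} + p_{Folio} = 0 ⇒ p_{Quill} = 79.5 + 0.25p_{Folio}.
The reaction-function slope is 0.25, so a 24-unit rise in p_{Folio} moves p_{Quill} by 0.25 × 24 = 6. Quill's best response rises — the actions are strategic complements.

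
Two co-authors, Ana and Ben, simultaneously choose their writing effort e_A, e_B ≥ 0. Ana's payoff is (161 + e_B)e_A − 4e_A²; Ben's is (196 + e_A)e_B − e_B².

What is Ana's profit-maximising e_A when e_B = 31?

24

Expanding Ana's payoff: 161e_A + e_Be_A − 4e_A².
∂π/∂e_A = 161 + e_B − 8e_A = 0, so e_A = 20.125 + 0.125e_B.
At e_B = 31: e_A = 20.125 + 0.125·31 = 24.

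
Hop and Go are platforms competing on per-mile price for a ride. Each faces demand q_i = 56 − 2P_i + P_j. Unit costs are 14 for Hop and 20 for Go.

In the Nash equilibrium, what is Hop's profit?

438.08

Hop's profit: π = (P_{Hop} − 14)(56 − 2P_{Hop} + P_{Go}).
∂π/∂P_{Hop} = 84 − 4P_{Hop} + P_{Go} = 0 ⇒ P_{Hop} = 21 + 0.25P_{Go}.
Similarly P_{Go} = 24 + 0.25P_{Hop}.
Solving the two reaction functions simultaneously: (1 − (0.25)(0.25))P_{Hop} = 21 + 0.25·24, so 0.9375P_{Hop} = 27 and P_{Hop} = 28.8.
Then P_{Go} = 24 + 0.25·28.8 = 31.2.
q_{Hop} = 56 − 2·28.8 + 31.2 = 29.6.
Profit = (28.8 − 14)·29.6 = 438.08.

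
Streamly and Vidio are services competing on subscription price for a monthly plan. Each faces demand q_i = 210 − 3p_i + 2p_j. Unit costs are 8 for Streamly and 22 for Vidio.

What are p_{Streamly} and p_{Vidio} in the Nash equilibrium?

Streamly's profit: π = (p_{Streamly} − 8)(210 − 3p_{Streamly} + 2p_{Vidio}).
∂π/∂p_{Streamly} = 234 − 6p_{Streamly} + 2p_{Vidio} = 0 ⇒ p_{Streamly} = 39 + (1/3)p_{Vidio}.
Similarly p_{Vidio} = 46 + (1/3)p_{Streamly}.
Plugging p_{Vidio} into Streamly's best response: p_{Streamly} = 39 + (1/3)(46 + (1/3)p_{Streamly}) ⇒ (8/9)p_{Streamly} = 163/3, so p_{Streamly} = 61.125.
Then p_{Vidio} = 46 + (1/3)·61.125 = 66.375.

61.125, 66.375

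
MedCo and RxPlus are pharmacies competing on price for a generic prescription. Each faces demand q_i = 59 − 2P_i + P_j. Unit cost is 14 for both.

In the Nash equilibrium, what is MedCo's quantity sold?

30

MedCo's profit: π = (P_{MedCo} − 14)(59 − 2P_{MedCo} + P_{RxPlus}).
∂π/∂P_{MedCo} = 87 − 4P_{MedCo} + P_{RxPlus} = 0 ⇒ P_{MedCo} = 21.75 + 0.25P_{RxPlus}.
Setting P_{MedCo} = P_{RxPlus} in the reaction function: P_{MedCo} = 21.75 + 0.25P_{MedCo}, so P_{MedCo} = 21.75 / 0.75 = 29.
q_{MedCo} = 59 − 2·29 + 29 = 30.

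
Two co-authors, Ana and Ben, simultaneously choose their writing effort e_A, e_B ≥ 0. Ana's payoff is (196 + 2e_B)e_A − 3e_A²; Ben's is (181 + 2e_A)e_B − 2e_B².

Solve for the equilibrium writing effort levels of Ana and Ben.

57.3, 73.9

Expanding Ana's payoff: 196e_A + 2e_Be_A − 3e_A².
∂π/∂e_A = 196 + 2e_B − 6e_A = 0, so e_A = 98/3 + (1/3)e_B.
Likewise for Ben: e_B = 45.25 + 0.5e_A.
Solving the two reaction functions simultaneously: (1 − (1/3)(0.5))e_A = 98/3 + (1/3)·45.25, so (5/6)e_A = 47.75 and e_A = 57.3.
Then e_B = 45.25 + 0.5·57.3 = 73.9.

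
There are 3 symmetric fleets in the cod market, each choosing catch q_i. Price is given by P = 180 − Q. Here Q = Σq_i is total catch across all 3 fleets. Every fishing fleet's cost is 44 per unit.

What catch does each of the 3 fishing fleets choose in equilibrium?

A representative fishing fleet's profit is π_i = q_i(180 − Q) − 44q_i, with Q = q_i + Σ_{j≠i} q_j.
First-order condition: 136 − 2q_i − Σ_{j≠i} q_j = 0.
In a symmetric equilibrium every fishing fleet chooses the same q, so Σ_{j≠i} q_j = 2q. The condition becomes 136 − 4q = 0, giving q = 136/4 = 34.

34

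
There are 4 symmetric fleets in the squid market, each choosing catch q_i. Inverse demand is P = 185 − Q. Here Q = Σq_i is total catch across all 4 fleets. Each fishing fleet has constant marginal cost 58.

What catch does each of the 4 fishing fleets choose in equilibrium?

A representative fishing fleet's profit is π_i = q_i(185 − Q) − 58q_i, with Q = q_i + Σ_{j≠i} q_j.
First-order condition: 127 − 2q_i − Σ_{j≠i} q_j = 0.
With identical fishing fleets, set every q_j = q: then 127 − 2q − 3q = 0, i.e. q = 127/5 = 25.4.

25.4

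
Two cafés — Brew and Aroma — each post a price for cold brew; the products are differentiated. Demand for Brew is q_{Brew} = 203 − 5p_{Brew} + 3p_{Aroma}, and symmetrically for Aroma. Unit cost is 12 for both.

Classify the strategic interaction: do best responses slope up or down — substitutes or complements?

strategic complements

Brew's profit: π = (p_{Brew} − 12)(203 − 5p_{Brew} + 3p_{Aroma}).
∂π/∂p_{Brew} = 263 − 10p_{Brew} + 3p_{Aroma} = 0 ⇒ p_{Brew} = 26.3 + 0.3p_{Aroma}.
The best-response slope dp_{Brew}/dp_{Aroma} = 0.3 > 0: the reaction function is upward-sloping, so the choices are strategic complements.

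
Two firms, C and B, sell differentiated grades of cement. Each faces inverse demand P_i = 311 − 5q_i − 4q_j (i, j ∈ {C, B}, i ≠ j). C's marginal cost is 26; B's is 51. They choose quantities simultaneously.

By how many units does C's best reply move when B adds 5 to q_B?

-2

Firm C's profit: π = q_C(311 − 5q_C − 4q_B) − 26q_C.
∂π/∂q_C = 285 − 10q_C − 4q_B = 0 ⇒ q_C = 28.5 − 0.4q_B.
The reaction-function slope is −0.4, so a 5-unit rise in q_B moves q_C by −0.4 × 5 = −2. C's best response falls — the actions are strategic substitutes.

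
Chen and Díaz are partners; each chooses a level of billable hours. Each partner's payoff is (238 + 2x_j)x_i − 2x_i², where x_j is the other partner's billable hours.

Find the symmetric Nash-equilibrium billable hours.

Chen's payoff is (238 + 2x_D)x_C − 2x_C².
∂π/∂x_C = 238 + 2x_D − 4x_C = 0, so x_C = 59.5 + 0.5x_D.
Setting x_C = x_D in the reaction function: x_C = 59.5 + 0.5x_C, so x_C = 59.5 / 0.5 = 119.

119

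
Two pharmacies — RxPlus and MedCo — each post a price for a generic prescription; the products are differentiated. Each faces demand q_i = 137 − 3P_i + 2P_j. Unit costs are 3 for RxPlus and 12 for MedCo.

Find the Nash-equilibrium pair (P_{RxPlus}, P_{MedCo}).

38.1875, 41.5625

RxPlus's profit: π = (P_{RxPlus} − 3)(137 − 3P_{RxPlus} + 2P_{MedCo}).
∂π/∂P_{RxPlus} = 146 − 6P_{RxPlus} + 2P_{MedCo} = 0 ⇒ P_{RxPlus} = 73/3 + (1/3)P_{MedCo}.
Similarly P_{MedCo} = 173/6 + (1/3)P_{RxPlus}.
Plugging P_{MedCo} into RxPlus's best response: P_{RxPlus} = 73/3 + (1/3)(173/6 + (1/3)P_{RxPlus}) ⇒ (8/9)P_{RxPlus} = 611/18, so P_{RxPlus} = 38.1875.
Then P_{MedCo} = 173/6 + (1/3)·38.1875 = 41.5625.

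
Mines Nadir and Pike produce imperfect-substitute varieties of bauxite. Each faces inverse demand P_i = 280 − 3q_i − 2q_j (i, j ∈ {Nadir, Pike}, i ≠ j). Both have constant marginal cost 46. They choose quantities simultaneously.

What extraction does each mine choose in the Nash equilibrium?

29.25

Mine Nadir's profit: π = q_{Nadir}(280 − 3q_{Nadir} − 2q_{Pike}) − 46q_{Nadir}.
∂π/∂q_{Nadir} = 234 − 6q_{Nadir} − 2q_{Pike} = 0 ⇒ q_{Nadir} = 39 − (1/3)q_{Pike}.
The game is symmetric, so in equilibrium q_{Pike} = q_{Nadir}: the reaction function gives (4/3)q_{Nadir} = 39, hence q_{Nadir} = 29.25.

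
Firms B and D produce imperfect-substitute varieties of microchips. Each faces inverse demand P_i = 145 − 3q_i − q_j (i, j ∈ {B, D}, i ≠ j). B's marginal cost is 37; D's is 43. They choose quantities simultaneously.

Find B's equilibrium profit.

Firm B's profit: π = q_B(145 − 3q_B − q_D) − 37q_B.
∂π/∂q_B = 108 − 6q_B − q_D = 0 ⇒ q_B = 18 − (1/6)q_D.
Similarly q_D = 17 − (1/6)q_B.
Solving the two reaction functions simultaneously: (1 − (−1/6)(−1/6))q_B = 18 − (1/6)·17, so (35/36)q_B = 91/6 and q_B = 15.6.
Then q_D = 17 − (1/6)·15.6 = 14.4.
P_B = 145 − 3·15.6 − 14.4 = 83.8.
Profit = (83.8 − 37)·15.6 = 730.08.

730.08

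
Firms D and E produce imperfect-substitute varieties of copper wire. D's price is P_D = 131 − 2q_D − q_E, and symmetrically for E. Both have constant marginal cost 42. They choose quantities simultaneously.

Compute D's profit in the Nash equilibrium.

Firm D's profit: π = q_D(131 − 2q_D − q_E) − 42q_D.
∂π/∂q_D = 89 − 4q_D − q_E = 0 ⇒ q_D = 22.25 − 0.25q_E.
The game is symmetric, so in equilibrium q_E = q_D: the reaction function gives 1.25q_D = 22.25, hence q_D = 17.8.
P_D = 131 − 2·17.8 − 17.8 = 77.6.
Profit = (77.6 − 42)·17.8 = 633.68.

633.68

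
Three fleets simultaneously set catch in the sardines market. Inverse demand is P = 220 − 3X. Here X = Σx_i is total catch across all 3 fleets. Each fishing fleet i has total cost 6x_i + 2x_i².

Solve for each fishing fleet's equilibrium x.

13.375

A representative fishing fleet's profit is π_i = x_i(220 − 3X) − 6x_i − 2x_i², with X = x_i + Σ_{j≠i} x_j.
First-order condition: 214 − 10x_i − 3Σ_{j≠i} x_j = 0.
Imposing symmetry (x_j = x for all j) turns Σ_{j≠i} x_j into 2x, so 214 = 16x and x = 13.375.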